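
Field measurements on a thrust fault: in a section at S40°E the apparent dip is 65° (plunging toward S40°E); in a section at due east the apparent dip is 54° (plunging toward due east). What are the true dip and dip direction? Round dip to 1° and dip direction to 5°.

true dip 65°, dip direction 140°

Each apparent-dip line lies in the plane. As unit vectors (x east, y north, z up), v₁ plunges 65°→S40°E and v₂ plunges 54°→due east.
n = v₁ × v₂ = (0.262, -0.313, 0.190) (taken with n_z > 0).
True dip = arccos(n_z / |n|) = arccos(0.4226) = 65.0°.
The horizontal component of n points toward azimuth atan2(n_x, n_y) = 140°, the dip direction.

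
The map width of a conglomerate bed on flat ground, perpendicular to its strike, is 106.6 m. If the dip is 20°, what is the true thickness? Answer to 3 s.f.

36.5 m

True thickness t = w · sin(dip) = 106.6 × sin 20°
t = 106.6 × 0.3420 = 36.459 m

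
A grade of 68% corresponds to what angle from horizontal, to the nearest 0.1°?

34.2°

tan θ = 68/100 = 0.6800
θ = arctan(0.6800) = 34.22°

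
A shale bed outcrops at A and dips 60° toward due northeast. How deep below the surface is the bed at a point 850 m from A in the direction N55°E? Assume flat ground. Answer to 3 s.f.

1450 m

The hole lies 10° from the dip direction, so the down-dip offset is 850 × cos 10° = 837.09 m.
Depth = down-dip offset × tan(dip) = 837.09 × tan 60° = 837.09 × 1.7321
Depth = 1449.88 m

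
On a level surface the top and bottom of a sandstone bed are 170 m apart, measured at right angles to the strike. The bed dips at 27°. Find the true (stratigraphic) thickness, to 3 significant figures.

77.2 m

True thickness t = w · sin(dip) = 170 × sin 27°
t = 170 × 0.4540 = 77.178 m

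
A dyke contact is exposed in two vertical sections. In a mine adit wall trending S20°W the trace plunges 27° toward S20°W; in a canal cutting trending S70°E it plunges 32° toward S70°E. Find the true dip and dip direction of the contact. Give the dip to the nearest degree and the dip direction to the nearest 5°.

Each apparent-dip line lies in the plane. As unit vectors (x east, y north, z up), v₁ plunges 27°→S20°W and v₂ plunges 32°→S70°E.
n = v₁ × v₂ = (0.312, -0.523, 0.756) (taken with n_z > 0).
True dip = arccos(n_z / |n|) = arccos(0.7785) = 38.9°.
Dip direction = atan2(0.312, -0.523) = 149° (azimuth of n's horizontal projection).

true dip 39°, dip direction 150°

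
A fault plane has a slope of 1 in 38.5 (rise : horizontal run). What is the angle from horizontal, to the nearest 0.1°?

tan θ = 1/38.5 = 0.0260
θ = arctan(0.0260) = 1.49°

1.5°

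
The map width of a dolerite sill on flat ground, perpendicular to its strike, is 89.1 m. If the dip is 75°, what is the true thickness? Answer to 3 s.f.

86.1 m

True thickness t = w · sin(dip) = 89.1 × sin 75°
t = 89.1 × 0.9659 = 86.064 m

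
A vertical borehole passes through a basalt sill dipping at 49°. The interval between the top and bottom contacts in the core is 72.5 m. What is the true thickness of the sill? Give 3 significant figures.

True thickness t = h · cos(dip) = 72.5 × cos 49°
t = 72.5 × 0.6561 = 47.564 m

47.6 m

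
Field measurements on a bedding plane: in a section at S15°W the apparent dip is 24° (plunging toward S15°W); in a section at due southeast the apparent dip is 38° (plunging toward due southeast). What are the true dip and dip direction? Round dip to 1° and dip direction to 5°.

Represent each trace as a vector plunging at its apparent dip toward its trend (east-north-up frame): v₁ = (-0.236, -0.882, -0.407), v₂ = (0.557, -0.557, -0.616).
n = v₁ × v₂ = (0.317, -0.372, 0.623) (taken with n_z > 0).
True dip = arccos(n_z / |n|) = arccos(0.7870) = 38.1°.
The horizontal component of n points toward azimuth atan2(n_x, n_y) = 140°, the dip direction.

true dip 38°, dip direction 140°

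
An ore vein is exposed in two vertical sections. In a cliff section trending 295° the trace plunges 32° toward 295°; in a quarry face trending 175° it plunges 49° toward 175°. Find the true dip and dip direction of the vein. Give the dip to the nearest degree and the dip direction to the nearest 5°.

Each apparent-dip line lies in the plane. As unit vectors (x east, y north, z up), v₁ plunges 32°→295° and v₂ plunges 49°→175°.
Cross product v₁ × v₂ gives the pole to the plane: n ∝ (-0.617, -0.610, 0.482).
Dip δ = arctan(|n_h|/n_z) = arctan(0.868/0.482) = 61.0°.
Dip direction = atan2(-0.617, -0.610) = 225° (azimuth of n's horizontal projection).

true dip 61°, dip direction 225°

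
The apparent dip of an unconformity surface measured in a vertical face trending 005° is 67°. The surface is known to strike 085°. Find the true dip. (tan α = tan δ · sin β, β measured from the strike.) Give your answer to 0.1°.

67.3°

The section is 80° from the strike.
tan(true dip) = tan 67° / sin 80° = 2.3922
true dip = arctan 2.3922 = 67.31°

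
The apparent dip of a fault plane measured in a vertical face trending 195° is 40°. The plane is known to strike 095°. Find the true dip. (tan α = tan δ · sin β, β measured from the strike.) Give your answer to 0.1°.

The section is 80° from the strike.
tan δ = tan α / sin β = tan 40° / sin 80° = 0.8391 / 0.9848 = 0.8520
true dip = arctan 0.8520 = 40.43°

40.4°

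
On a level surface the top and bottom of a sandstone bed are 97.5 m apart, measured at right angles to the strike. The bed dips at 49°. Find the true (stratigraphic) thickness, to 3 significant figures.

73.6 m

True thickness t = w · sin(dip) = 97.5 × sin 49°
t = 97.5 × 0.7547 = 73.584 m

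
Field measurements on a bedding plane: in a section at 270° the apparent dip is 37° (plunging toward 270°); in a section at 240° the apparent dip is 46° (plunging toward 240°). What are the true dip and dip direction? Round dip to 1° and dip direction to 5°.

true dip 47°, dip direction 225°

The two traces are lines in the plane: v₁ = (sin 270°·cos 37°, cos 270°·cos 37°, −sin 37°), v₂ = (sin 240°·cos 46°, cos 240°·cos 46°, −sin 46°).
The plane normal is n = v₁ × v₂ ∝ (-0.209, -0.212, 0.277).
Dip δ = arctan(|n_h|/n_z) = arctan(0.298/0.277) = 47.1°.
Dip direction = atan2(-0.209, -0.212) = 225° (azimuth of n's horizontal projection).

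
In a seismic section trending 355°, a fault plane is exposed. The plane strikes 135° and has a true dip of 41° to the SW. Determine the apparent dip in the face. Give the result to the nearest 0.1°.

The strike is 135° and the section trends 355°; the acute angle between them is β = 40°.
tan(apparent dip) = tan 41° · sin 40° = 0.5588
apparent dip = arctan 0.5588 = 29.20°

29.2°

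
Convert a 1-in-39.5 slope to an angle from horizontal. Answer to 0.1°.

1.5°

tan θ = 1/39.5 = 0.0253
θ = arctan(0.0253) = 1.45°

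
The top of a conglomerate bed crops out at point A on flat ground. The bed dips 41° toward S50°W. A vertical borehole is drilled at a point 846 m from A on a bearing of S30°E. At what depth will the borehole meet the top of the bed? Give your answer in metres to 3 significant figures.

128 m

The hole lies 80° from the dip direction, so the down-dip offset is 846 × cos 80° = 146.91 m.
Depth = down-dip offset × tan(dip) = 146.91 × tan 41° = 146.91 × 0.8693
Depth = 127.70 m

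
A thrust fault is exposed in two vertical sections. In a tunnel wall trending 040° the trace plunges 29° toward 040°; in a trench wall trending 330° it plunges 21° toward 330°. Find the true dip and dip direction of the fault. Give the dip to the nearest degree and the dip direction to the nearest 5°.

Represent each trace as a vector plunging at its apparent dip toward its trend (east-north-up frame): v₁ = (0.562, 0.670, -0.485), v₂ = (-0.467, 0.809, -0.358).
n = v₁ × v₂ = (0.152, 0.428, 0.767) (taken with n_z > 0).
True dip = arccos(n_z / |n|) = arccos(0.8607) = 30.6°.
Dip direction = atan2(0.152, 0.428) = 20° (azimuth of n's horizontal projection).

true dip 31°, dip direction 020°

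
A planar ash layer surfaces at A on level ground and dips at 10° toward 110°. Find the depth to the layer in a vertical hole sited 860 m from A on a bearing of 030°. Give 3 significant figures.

26.3 m

The hole lies 80° from the dip direction, so the down-dip offset is 860 × cos 80° = 149.34 m.
Depth = down-dip offset × tan(dip) = 149.34 × tan 10° = 149.34 × 0.1763
Depth = 26.33 m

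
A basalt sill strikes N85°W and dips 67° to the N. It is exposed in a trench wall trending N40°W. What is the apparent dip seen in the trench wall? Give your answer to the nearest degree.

Angle between strike (N85°W) and section (N40°W): β = 45°.
tan(apparent dip) = tan 67° · sin 45° = 1.6658
α = arctan(1.6658) = 59.02°

59°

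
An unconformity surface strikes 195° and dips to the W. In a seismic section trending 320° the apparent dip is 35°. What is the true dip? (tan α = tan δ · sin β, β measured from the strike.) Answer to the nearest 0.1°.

40.5°

β = acute angle between strike 195° and section 320° = 55°.
tan(true dip) = tan 35° / sin 55° = 0.8548
true dip = arctan 0.8548 = 40.52°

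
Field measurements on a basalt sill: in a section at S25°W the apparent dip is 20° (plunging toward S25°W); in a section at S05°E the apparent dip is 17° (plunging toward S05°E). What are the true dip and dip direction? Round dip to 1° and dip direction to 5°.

true dip 20°, dip direction 210°

Represent each trace as a vector plunging at its apparent dip toward its trend (east-north-up frame): v₁ = (-0.397, -0.852, -0.342), v₂ = (0.083, -0.953, -0.292).
n = v₁ × v₂ = (-0.077, -0.145, 0.449) (taken with n_z > 0).
Dip δ = arctan(|n_h|/n_z) = arctan(0.164/0.449) = 20.0°.
The horizontal component of n points toward azimuth atan2(n_x, n_y) = 208°, the dip direction.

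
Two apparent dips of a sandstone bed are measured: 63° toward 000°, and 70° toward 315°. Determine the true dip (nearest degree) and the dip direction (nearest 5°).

true dip 70°, dip direction 315°

Each apparent-dip line lies in the plane. As unit vectors (x east, y north, z up), v₁ plunges 63°→000° and v₂ plunges 70°→315°.
The plane normal is n = v₁ × v₂ ∝ (-0.211, 0.215, 0.110).
tan δ = √(n_x²+n_y²)/n_z = 0.302/0.110, so δ = 70.0°.
The horizontal component of n points toward azimuth atan2(n_x, n_y) = 316°, the dip direction.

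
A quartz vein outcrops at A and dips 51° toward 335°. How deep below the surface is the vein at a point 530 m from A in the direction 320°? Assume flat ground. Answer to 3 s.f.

632 m

The hole lies 15° from the dip direction, so the down-dip offset is 530 × cos 15° = 511.94 m.
Depth = down-dip offset × tan(dip) = 511.94 × tan 51° = 511.94 × 1.2349
Depth = 632.19 m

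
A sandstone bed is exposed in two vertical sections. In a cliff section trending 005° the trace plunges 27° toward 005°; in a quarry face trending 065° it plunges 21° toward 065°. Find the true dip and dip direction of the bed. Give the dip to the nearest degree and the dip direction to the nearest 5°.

true dip 28°, dip direction 020°

The two traces are lines in the plane: v₁ = (sin 5°·cos 27°, cos 5°·cos 27°, −sin 27°), v₂ = (sin 65°·cos 21°, cos 65°·cos 21°, −sin 21°).
Cross product v₁ × v₂ gives the pole to the plane: n ∝ (0.139, 0.356, 0.720).
True dip = arccos(n_z / |n|) = arccos(0.8832) = 28.0°.
Dip direction = azimuth of (n_x, n_y) = atan2(0.139, 0.356) = 21°.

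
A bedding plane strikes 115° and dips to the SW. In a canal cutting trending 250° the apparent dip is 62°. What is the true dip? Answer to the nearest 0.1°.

69.4°

The section is 45° from the strike.
tan δ = tan α / sin β = tan 62° / sin 45° = 1.8807 / 0.7071 = 2.6597
true dip = arctan 2.6597 = 69.39°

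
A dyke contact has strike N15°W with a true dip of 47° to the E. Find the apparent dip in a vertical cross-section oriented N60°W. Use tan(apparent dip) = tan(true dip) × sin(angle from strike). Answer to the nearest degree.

The section lies 45° from the strike.
tan(apparent dip) = tan 47° · sin 45° = 0.7583
α = arctan(0.7583) = 37.17°

37°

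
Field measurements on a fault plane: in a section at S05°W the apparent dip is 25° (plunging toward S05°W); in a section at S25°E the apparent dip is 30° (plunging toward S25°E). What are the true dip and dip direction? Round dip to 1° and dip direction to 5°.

true dip 30°, dip direction 150°

Each apparent-dip line lies in the plane. As unit vectors (x east, y north, z up), v₁ plunges 25°→S05°W and v₂ plunges 30°→S25°E.
n = v₁ × v₂ = (0.120, -0.194, 0.392) (taken with n_z > 0).
tan δ = √(n_x²+n_y²)/n_z = 0.228/0.392, so δ = 30.2°.
The horizontal component of n points toward azimuth atan2(n_x, n_y) = 148°, the dip direction.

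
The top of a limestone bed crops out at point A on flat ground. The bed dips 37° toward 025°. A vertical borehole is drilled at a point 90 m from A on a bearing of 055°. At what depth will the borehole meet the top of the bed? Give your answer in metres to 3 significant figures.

The hole lies 30° from the dip direction, so the down-dip offset is 90 × cos 30° = 77.94 m.
Depth = down-dip offset × tan(dip) = 77.94 × tan 37° = 77.94 × 0.7536
Depth = 58.73 m

58.7 m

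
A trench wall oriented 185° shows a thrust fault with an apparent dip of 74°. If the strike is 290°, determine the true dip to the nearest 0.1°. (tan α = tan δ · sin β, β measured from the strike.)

74.5°

The section is 75° from the strike.
tan δ = tan α / sin β = tan 74° / sin 75° = 3.4874 / 0.9659 = 3.6104
δ = arctan(3.6104) = 74.52°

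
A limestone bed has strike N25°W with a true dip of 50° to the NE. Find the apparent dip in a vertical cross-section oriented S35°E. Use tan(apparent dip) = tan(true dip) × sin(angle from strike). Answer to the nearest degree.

The section lies 10° from the strike.
tan α = tan 50° × sin 10° = 1.1918 × 0.1736 = 0.2069
apparent dip = arctan 0.2069 = 11.69°

12°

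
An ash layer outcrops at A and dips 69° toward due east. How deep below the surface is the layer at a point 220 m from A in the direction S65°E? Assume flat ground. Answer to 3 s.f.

The hole lies 25° from the dip direction, so the down-dip offset is 220 × cos 25° = 199.39 m.
Depth = down-dip offset × tan(dip) = 199.39 × tan 69° = 199.39 × 2.6051
Depth = 519.42 m

519 m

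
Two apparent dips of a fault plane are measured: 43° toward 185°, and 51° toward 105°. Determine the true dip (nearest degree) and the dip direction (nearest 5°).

true dip 55°, dip direction 135°

Represent each trace as a vector plunging at its apparent dip toward its trend (east-north-up frame): v₁ = (-0.064, -0.729, -0.682), v₂ = (0.608, -0.163, -0.777).
n = v₁ × v₂ = (0.455, -0.464, 0.453) (taken with n_z > 0).
True dip = arccos(n_z / |n|) = arccos(0.5720) = 55.1°.
The horizontal component of n points toward azimuth atan2(n_x, n_y) = 136°, the dip direction.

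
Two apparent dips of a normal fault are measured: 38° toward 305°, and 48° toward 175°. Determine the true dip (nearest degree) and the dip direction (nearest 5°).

true dip 66°, dip direction 235°

The two traces are lines in the plane: v₁ = (sin 305°·cos 38°, cos 305°·cos 38°, −sin 38°), v₂ = (sin 175°·cos 48°, cos 175°·cos 48°, −sin 48°).
The plane normal is n = v₁ × v₂ ∝ (-0.746, -0.516, 0.404).
True dip = arccos(n_z / |n|) = arccos(0.4068) = 66.0°.
Dip direction = azimuth of (n_x, n_y) = atan2(-0.746, -0.516) = 235°.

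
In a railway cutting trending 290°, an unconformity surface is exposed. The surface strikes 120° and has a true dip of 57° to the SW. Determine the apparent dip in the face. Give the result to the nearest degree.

Angle between strike (120°) and section (290°): β = 10°.
tan(apparent dip) = tan 57° · sin 10° = 0.2674
α = arctan(0.2674) = 14.97°

15°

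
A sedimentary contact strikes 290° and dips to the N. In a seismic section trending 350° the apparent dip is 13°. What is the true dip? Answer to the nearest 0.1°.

The section is 60° from the strike.
tan δ = tan α / sin β = tan 13° / sin 60° = 0.2309 / 0.8660 = 0.2666
true dip = arctan 0.2666 = 14.93°

14.9°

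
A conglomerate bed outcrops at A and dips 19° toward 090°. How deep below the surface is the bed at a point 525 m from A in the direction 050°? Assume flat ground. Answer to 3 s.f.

138 m

The hole lies 40° from the dip direction, so the down-dip offset is 525 × cos 40° = 402.17 m.
Depth = down-dip offset × tan(dip) = 402.17 × tan 19° = 402.17 × 0.3443
Depth = 138.48 m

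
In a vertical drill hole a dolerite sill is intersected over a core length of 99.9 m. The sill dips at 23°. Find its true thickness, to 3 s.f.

True thickness t = h · cos(dip) = 99.9 × cos 23°
t = 99.9 × 0.9205 = 91.958 m

92.0 m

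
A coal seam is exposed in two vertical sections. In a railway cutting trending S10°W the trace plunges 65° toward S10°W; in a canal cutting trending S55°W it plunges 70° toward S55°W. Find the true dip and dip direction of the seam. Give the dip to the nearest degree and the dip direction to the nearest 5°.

true dip 70°, dip direction 230°

The two traces are lines in the plane: v₁ = (sin 190°·cos 65°, cos 190°·cos 65°, −sin 65°), v₂ = (sin 235°·cos 70°, cos 235°·cos 70°, −sin 70°).
Cross product v₁ × v₂ gives the pole to the plane: n ∝ (-0.213, -0.185, 0.102).
Dip δ = arctan(|n_h|/n_z) = arctan(0.282/0.102) = 70.1°.
Dip direction = azimuth of (n_x, n_y) = atan2(-0.213, -0.185) = 229°.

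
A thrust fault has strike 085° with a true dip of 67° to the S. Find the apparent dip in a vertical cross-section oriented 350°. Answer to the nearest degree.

The strike is 085° and the section trends 350°; the acute angle between them is β = 85°.
tan(apparent dip) = tan 67° · sin 85° = 2.3469
apparent dip = arctan 2.3469 = 66.92°

67°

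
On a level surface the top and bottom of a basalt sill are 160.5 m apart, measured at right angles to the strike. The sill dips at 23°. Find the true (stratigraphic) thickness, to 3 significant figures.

62.7 m

True thickness t = w · sin(dip) = 160.5 × sin 23°
t = 160.5 × 0.3907 = 62.712 m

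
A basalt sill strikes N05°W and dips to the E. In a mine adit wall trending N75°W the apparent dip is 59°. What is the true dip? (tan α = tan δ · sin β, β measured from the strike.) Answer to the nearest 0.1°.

The section is 70° from the strike.
tan(true dip) = tan 59° / sin 70° = 1.7711
δ = arctan(1.7711) = 60.55°

60.5°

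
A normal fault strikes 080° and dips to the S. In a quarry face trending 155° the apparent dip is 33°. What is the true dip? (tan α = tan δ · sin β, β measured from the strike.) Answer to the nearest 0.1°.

33.9°

β = acute angle between strike 080° and section 155° = 75°.
tan δ = tan α / sin β = tan 33° / sin 75° = 0.6494 / 0.9659 = 0.6723
true dip = arctan 0.6723 = 33.91°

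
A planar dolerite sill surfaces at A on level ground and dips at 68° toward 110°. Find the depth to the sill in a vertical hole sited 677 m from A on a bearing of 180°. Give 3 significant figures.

The hole lies 70° from the dip direction, so the down-dip offset is 677 × cos 70° = 231.55 m.
Depth = down-dip offset × tan(dip) = 231.55 × tan 68° = 231.55 × 2.4751
Depth = 573.10 m

573 m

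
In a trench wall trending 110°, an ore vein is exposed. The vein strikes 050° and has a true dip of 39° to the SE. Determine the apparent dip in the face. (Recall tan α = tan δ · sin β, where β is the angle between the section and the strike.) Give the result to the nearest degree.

The strike is 050° and the section trends 110°; the acute angle between them is β = 60°.
tan α = tan 39° × sin 60° = 0.8098 × 0.8660 = 0.7013
apparent dip = arctan 0.7013 = 35.04°

35°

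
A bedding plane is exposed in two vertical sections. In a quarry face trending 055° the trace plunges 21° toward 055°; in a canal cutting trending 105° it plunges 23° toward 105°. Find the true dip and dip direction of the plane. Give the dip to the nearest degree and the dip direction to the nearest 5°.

true dip 24°, dip direction 085°

Each apparent-dip line lies in the plane. As unit vectors (x east, y north, z up), v₁ plunges 21°→055° and v₂ plunges 23°→105°.
Cross product v₁ × v₂ gives the pole to the plane: n ∝ (0.295, 0.020, 0.658).
True dip = arccos(n_z / |n|) = arccos(0.9124) = 24.2°.
Dip direction = azimuth of (n_x, n_y) = atan2(0.295, 0.020) = 86°.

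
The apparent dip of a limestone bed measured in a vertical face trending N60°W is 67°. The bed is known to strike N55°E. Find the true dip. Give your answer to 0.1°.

69.0°

β = acute angle between strike N55°E and section N60°W = 65°.
tan δ = tan α / sin β = tan 67° / sin 65° = 2.3559 / 0.9063 = 2.5994
δ = arctan(2.5994) = 68.96°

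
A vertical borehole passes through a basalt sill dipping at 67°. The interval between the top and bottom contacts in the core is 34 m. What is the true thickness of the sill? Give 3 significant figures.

True thickness t = h · cos(dip) = 34 × cos 67°
t = 34 × 0.3907 = 13.285 m

13.3 m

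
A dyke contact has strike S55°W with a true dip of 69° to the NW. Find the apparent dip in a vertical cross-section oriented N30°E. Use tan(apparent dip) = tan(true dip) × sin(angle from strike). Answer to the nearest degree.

The section lies 25° from the strike.
tan α = tan 69° × sin 25° = 2.6051 × 0.4226 = 1.1010
apparent dip = arctan 1.1010 = 47.75°

48°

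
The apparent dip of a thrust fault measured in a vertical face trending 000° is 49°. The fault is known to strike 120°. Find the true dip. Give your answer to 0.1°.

53.0°

β = acute angle between strike 120° and section 000° = 60°.
tan(true dip) = tan 49° / sin 60° = 1.3283
true dip = arctan 1.3283 = 53.03°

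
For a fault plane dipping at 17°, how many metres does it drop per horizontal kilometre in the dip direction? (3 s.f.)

306 m

drop per km = 1000 × tan 17° = 1000 × 0.3057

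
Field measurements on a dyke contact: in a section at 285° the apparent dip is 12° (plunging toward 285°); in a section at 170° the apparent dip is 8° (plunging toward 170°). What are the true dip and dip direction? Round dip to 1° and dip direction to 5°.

Each apparent-dip line lies in the plane. As unit vectors (x east, y north, z up), v₁ plunges 12°→285° and v₂ plunges 8°→170°.
Cross product v₁ × v₂ gives the pole to the plane: n ∝ (-0.238, -0.167, 0.878).
tan δ = √(n_x²+n_y²)/n_z = 0.291/0.878, so δ = 18.3°.
The horizontal component of n points toward azimuth atan2(n_x, n_y) = 235°, the dip direction.

true dip 18°, dip direction 235°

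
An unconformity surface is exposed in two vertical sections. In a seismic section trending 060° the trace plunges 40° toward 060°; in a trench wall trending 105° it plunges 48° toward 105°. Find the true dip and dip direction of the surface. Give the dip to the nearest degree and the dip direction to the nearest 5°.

true dip 48°, dip direction 100°

Represent each trace as a vector plunging at its apparent dip toward its trend (east-north-up frame): v₁ = (0.663, 0.383, -0.643), v₂ = (0.646, -0.173, -0.743).
n = v₁ × v₂ = (0.396, -0.078, 0.362) (taken with n_z > 0).
tan δ = √(n_x²+n_y²)/n_z = 0.403/0.362, so δ = 48.1°.
Dip direction = azimuth of (n_x, n_y) = atan2(0.396, -0.078) = 101°.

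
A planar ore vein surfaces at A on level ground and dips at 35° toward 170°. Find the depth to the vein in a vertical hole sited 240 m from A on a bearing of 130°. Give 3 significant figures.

129 m

The hole lies 40° from the dip direction, so the down-dip offset is 240 × cos 40° = 183.85 m.
Depth = down-dip offset × tan(dip) = 183.85 × tan 35° = 183.85 × 0.7002
Depth = 128.73 m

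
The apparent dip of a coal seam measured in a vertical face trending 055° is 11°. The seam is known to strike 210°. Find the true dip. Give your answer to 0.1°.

The section is 25° from the strike.
tan δ = tan α / sin β = tan 11° / sin 25° = 0.1944 / 0.4226 = 0.4599
true dip = arctan 0.4599 = 24.70°

24.7°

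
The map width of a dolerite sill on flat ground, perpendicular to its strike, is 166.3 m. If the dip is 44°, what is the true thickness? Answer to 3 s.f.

116 m

True thickness t = w · sin(dip) = 166.3 × sin 44°
t = 166.3 × 0.6947 = 115.522 m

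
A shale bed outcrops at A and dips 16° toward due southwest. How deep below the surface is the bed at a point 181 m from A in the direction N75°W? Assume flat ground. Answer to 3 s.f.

The hole lies 60° from the dip direction, so the down-dip offset is 181 × cos 60° = 90.50 m.
Depth = down-dip offset × tan(dip) = 90.50 × tan 16° = 90.50 × 0.2867
Depth = 25.95 m

26.0 m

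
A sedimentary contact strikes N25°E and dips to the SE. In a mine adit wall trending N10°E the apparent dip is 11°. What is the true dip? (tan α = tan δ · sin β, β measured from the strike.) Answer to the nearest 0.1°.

The section is 15° from the strike.
tan(true dip) = tan 11° / sin 15° = 0.7510
true dip = arctan 0.7510 = 36.91°

36.9°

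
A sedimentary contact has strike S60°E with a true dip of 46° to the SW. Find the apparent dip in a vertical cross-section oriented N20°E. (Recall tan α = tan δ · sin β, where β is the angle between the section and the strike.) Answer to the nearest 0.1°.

The section lies 80° from the strike.
tan α = tan 46° × sin 80° = 1.0355 × 0.9848 = 1.0198
apparent dip = arctan 1.0198 = 45.56°

45.6°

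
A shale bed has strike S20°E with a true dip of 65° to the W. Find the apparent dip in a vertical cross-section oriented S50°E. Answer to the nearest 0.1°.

The section lies 30° from the strike.
tan(apparent dip) = tan 65° · sin 30° = 1.0723
α = arctan(1.0723) = 47.00°

47.0°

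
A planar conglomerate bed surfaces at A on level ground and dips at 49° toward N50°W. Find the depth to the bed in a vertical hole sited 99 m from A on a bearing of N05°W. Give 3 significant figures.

80.5 m

The hole lies 45° from the dip direction, so the down-dip offset is 99 × cos 45° = 70.00 m.
Depth = down-dip offset × tan(dip) = 70.00 × tan 49° = 70.00 × 1.1504
Depth = 80.53 m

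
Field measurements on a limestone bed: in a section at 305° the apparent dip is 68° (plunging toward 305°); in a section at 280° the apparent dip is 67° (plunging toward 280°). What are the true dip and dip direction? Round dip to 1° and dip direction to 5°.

The two traces are lines in the plane: v₁ = (sin 305°·cos 68°, cos 305°·cos 68°, −sin 68°), v₂ = (sin 280°·cos 67°, cos 280°·cos 67°, −sin 67°).
Cross product v₁ × v₂ gives the pole to the plane: n ∝ (-0.135, 0.074, 0.062).
Dip δ = arctan(|n_h|/n_z) = arctan(0.154/0.062) = 68.1°.
Dip direction = azimuth of (n_x, n_y) = atan2(-0.135, 0.074) = 299°.

true dip 68°, dip direction 300°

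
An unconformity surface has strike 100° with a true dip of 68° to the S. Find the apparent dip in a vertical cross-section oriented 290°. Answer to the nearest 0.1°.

23.3°

The strike is 100° and the section trends 290°; the acute angle between them is β = 10°.
tan(apparent dip) = tan 68° · sin 10° = 0.4298
α = arctan(0.4298) = 23.26°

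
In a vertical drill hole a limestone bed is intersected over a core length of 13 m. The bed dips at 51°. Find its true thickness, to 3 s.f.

True thickness t = h · cos(dip) = 13 × cos 51°
t = 13 × 0.6293 = 8.181 m

8.18 m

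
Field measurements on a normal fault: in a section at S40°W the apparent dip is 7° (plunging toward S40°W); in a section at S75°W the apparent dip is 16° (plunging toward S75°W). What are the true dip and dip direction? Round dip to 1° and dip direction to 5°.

true dip 19°, dip direction 290°

Each apparent-dip line lies in the plane. As unit vectors (x east, y north, z up), v₁ plunges 7°→S40°W and v₂ plunges 16°→S75°W.
Cross product v₁ × v₂ gives the pole to the plane: n ∝ (-0.179, 0.063, 0.547).
Dip δ = arctan(|n_h|/n_z) = arctan(0.190/0.547) = 19.1°.
The horizontal component of n points toward azimuth atan2(n_x, n_y) = 289°, the dip direction.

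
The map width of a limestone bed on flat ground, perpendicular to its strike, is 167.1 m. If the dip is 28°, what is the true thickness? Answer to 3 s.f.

78.4 m

True thickness t = w · sin(dip) = 167.1 × sin 28°
t = 167.1 × 0.4695 = 78.449 m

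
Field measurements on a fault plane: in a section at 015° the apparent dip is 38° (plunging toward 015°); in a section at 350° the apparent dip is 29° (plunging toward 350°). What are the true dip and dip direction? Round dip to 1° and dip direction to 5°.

true dip 41°, dip direction 040°

Each apparent-dip line lies in the plane. As unit vectors (x east, y north, z up), v₁ plunges 38°→015° and v₂ plunges 29°→350°.
Cross product v₁ × v₂ gives the pole to the plane: n ∝ (0.161, 0.192, 0.291).
tan δ = √(n_x²+n_y²)/n_z = 0.251/0.291, so δ = 40.8°.
Dip direction = atan2(0.161, 0.192) = 40° (azimuth of n's horizontal projection).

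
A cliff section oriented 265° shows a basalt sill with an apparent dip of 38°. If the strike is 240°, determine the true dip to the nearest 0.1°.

61.6°

β = acute angle between strike 240° and section 265° = 25°.
tan δ = tan α / sin β = tan 38° / sin 25° = 0.7813 / 0.4226 = 1.8487
true dip = arctan 1.8487 = 61.59°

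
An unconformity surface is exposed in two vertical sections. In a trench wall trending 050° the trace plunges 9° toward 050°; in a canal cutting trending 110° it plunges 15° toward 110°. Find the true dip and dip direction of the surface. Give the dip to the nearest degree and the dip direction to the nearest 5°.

The two traces are lines in the plane: v₁ = (sin 50°·cos 9°, cos 50°·cos 9°, −sin 9°), v₂ = (sin 110°·cos 15°, cos 110°·cos 15°, −sin 15°).
Cross product v₁ × v₂ gives the pole to the plane: n ∝ (0.216, -0.054, 0.826).
Dip δ = arctan(|n_h|/n_z) = arctan(0.223/0.826) = 15.1°.
Dip direction = azimuth of (n_x, n_y) = atan2(0.216, -0.054) = 104°.

true dip 15°, dip direction 105°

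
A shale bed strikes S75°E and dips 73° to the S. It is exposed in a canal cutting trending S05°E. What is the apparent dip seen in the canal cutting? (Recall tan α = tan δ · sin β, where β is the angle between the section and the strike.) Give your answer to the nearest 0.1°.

72.0°

Angle between strike (S75°E) and section (S05°E): β = 70°.
tan α = tan 73° × sin 70° = 3.2709 × 0.9397 = 3.0736
α = arctan(3.0736) = 71.98°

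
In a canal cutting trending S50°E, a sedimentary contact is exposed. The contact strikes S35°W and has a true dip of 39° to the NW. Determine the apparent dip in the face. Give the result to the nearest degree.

39°

Angle between strike (S35°W) and section (S50°E): β = 85°.
tan(apparent dip) = tan 39° · sin 85° = 0.8067
α = arctan(0.8067) = 38.89°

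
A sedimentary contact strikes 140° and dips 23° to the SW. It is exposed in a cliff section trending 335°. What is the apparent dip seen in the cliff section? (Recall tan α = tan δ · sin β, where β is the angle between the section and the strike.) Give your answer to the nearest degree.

6°

Angle between strike (140°) and section (335°): β = 15°.
tan α = tan 23° × sin 15° = 0.4245 × 0.2588 = 0.1099
α = arctan(0.1099) = 6.27°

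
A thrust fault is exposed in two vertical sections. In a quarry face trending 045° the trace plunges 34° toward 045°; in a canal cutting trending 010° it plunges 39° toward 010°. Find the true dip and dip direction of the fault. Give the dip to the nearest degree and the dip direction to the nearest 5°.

Each apparent-dip line lies in the plane. As unit vectors (x east, y north, z up), v₁ plunges 34°→045° and v₂ plunges 39°→010°.
n = v₁ × v₂ = (0.059, 0.293, 0.370) (taken with n_z > 0).
Dip δ = arctan(|n_h|/n_z) = arctan(0.299/0.370) = 39.0°.
Dip direction = atan2(0.059, 0.293) = 11° (azimuth of n's horizontal projection).

true dip 39°, dip direction 010°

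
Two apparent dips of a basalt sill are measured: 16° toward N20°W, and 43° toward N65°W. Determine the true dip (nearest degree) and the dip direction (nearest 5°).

The two traces are lines in the plane: v₁ = (sin 340°·cos 16°, cos 340°·cos 16°, −sin 16°), v₂ = (sin 295°·cos 43°, cos 295°·cos 43°, −sin 43°).
The plane normal is n = v₁ × v₂ ∝ (-0.531, -0.042, 0.497).
Dip δ = arctan(|n_h|/n_z) = arctan(0.532/0.497) = 47.0°.
The horizontal component of n points toward azimuth atan2(n_x, n_y) = 266°, the dip direction.

true dip 47°, dip direction 265°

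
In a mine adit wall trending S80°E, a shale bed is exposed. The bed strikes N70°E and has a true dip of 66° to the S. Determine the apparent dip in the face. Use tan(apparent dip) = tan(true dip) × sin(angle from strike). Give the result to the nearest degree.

48°

The section lies 30° from the strike.
tan(apparent dip) = tan 66° · sin 30° = 1.1230
α = arctan(1.1230) = 48.32°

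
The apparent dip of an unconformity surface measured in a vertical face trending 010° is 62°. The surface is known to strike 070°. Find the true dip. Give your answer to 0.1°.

The section is 60° from the strike.
tan δ = tan α / sin β = tan 62° / sin 60° = 1.8807 / 0.8660 = 2.1717
true dip = arctan 2.1717 = 65.28°

65.3°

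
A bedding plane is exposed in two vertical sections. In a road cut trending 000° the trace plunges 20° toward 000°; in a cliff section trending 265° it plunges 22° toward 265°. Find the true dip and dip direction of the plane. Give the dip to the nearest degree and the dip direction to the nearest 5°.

true dip 30°, dip direction 310°

Each apparent-dip line lies in the plane. As unit vectors (x east, y north, z up), v₁ plunges 20°→000° and v₂ plunges 22°→265°.
n = v₁ × v₂ = (-0.380, 0.316, 0.868) (taken with n_z > 0).
True dip = arccos(n_z / |n|) = arccos(0.8691) = 29.6°.
Dip direction = azimuth of (n_x, n_y) = atan2(-0.380, 0.316) = 310°.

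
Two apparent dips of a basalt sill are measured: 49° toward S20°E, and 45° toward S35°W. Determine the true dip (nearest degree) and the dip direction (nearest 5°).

true dip 51°, dip direction 180°

Each apparent-dip line lies in the plane. As unit vectors (x east, y north, z up), v₁ plunges 49°→S20°E and v₂ plunges 45°→S35°W.
n = v₁ × v₂ = (0.001, -0.465, 0.380) (taken with n_z > 0).
Dip δ = arctan(|n_h|/n_z) = arctan(0.465/0.380) = 50.7°.
Dip direction = atan2(0.001, -0.465) = 180° (azimuth of n's horizontal projection).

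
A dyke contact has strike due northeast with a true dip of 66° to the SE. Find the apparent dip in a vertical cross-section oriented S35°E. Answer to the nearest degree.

66°

The strike is due northeast and the section trends S35°E; the acute angle between them is β = 80°.
tan α = tan 66° × sin 80° = 2.2460 × 0.9848 = 2.2119
apparent dip = arctan 2.2119 = 65.67°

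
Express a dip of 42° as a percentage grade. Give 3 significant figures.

grade % = 100 × tan 42° = 100 × 0.9004

90.0%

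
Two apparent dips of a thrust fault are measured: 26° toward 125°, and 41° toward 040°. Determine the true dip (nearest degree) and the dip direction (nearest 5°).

true dip 44°, dip direction 065°

Each apparent-dip line lies in the plane. As unit vectors (x east, y north, z up), v₁ plunges 26°→125° and v₂ plunges 41°→040°.
n = v₁ × v₂ = (0.592, 0.270, 0.676) (taken with n_z > 0).
tan δ = √(n_x²+n_y²)/n_z = 0.651/0.676, so δ = 43.9°.
Dip direction = azimuth of (n_x, n_y) = atan2(0.592, 0.270) = 65°.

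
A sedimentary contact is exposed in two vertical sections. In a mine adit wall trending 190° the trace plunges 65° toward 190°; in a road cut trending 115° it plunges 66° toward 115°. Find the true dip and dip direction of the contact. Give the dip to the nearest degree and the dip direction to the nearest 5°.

true dip 70°, dip direction 150°

The two traces are lines in the plane: v₁ = (sin 190°·cos 65°, cos 190°·cos 65°, −sin 65°), v₂ = (sin 115°·cos 66°, cos 115°·cos 66°, −sin 66°).
Cross product v₁ × v₂ gives the pole to the plane: n ∝ (0.224, -0.401, 0.166).
tan δ = √(n_x²+n_y²)/n_z = 0.460/0.166, so δ = 70.1°.
The horizontal component of n points toward azimuth atan2(n_x, n_y) = 151°, the dip direction.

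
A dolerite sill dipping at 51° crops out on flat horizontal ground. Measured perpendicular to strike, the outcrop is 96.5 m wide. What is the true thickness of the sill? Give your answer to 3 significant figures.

True thickness t = w · sin(dip) = 96.5 × sin 51°
t = 96.5 × 0.7771 = 74.995 m

75.0 m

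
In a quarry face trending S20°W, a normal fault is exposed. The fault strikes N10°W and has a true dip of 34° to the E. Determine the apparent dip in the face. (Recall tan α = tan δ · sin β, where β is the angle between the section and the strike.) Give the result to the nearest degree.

Angle between strike (N10°W) and section (S20°W): β = 30°.
tan α = tan 34° × sin 30° = 0.6745 × 0.5000 = 0.3373
α = arctan(0.3373) = 18.64°

19°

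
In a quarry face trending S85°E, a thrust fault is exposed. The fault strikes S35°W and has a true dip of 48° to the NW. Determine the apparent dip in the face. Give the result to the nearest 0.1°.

Angle between strike (S35°W) and section (S85°E): β = 60°.
tan(apparent dip) = tan 48° · sin 60° = 0.9618
apparent dip = arctan 0.9618 = 43.89°

43.9°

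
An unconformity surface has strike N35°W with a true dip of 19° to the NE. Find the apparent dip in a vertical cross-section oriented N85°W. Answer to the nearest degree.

The strike is N35°W and the section trends N85°W; the acute angle between them is β = 50°.
tan α = tan 19° × sin 50° = 0.3443 × 0.7660 = 0.2638
apparent dip = arctan 0.2638 = 14.78°

15°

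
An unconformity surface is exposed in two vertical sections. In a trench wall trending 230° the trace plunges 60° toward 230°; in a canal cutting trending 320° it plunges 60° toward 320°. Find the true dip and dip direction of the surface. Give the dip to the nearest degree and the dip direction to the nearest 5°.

Each apparent-dip line lies in the plane. As unit vectors (x east, y north, z up), v₁ plunges 60°→230° and v₂ plunges 60°→320°.
Cross product v₁ × v₂ gives the pole to the plane: n ∝ (-0.610, 0.053, 0.250).
Dip δ = arctan(|n_h|/n_z) = arctan(0.612/0.250) = 67.8°.
Dip direction = azimuth of (n_x, n_y) = atan2(-0.610, 0.053) = 275°.

true dip 68°, dip direction 275°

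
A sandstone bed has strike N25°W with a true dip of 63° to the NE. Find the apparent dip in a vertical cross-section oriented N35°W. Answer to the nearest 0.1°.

Angle between strike (N25°W) and section (N35°W): β = 10°.
tan α = tan 63° × sin 10° = 1.9626 × 0.1736 = 0.3408
apparent dip = arctan 0.3408 = 18.82°

18.8°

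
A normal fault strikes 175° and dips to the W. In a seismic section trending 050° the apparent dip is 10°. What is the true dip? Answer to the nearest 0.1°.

β = acute angle between strike 175° and section 050° = 55°.
tan(true dip) = tan 10° / sin 55° = 0.2153
true dip = arctan 0.2153 = 12.15°

12.1°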